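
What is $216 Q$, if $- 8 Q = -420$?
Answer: $11340$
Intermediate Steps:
$Q = \frac{105}{2}$ ($Q = \left(- \frac{1}{8}\right) \left(-420\right) = \frac{105}{2} \approx 52.5$)
$216 Q = 216 \cdot \frac{105}{2} = 11340$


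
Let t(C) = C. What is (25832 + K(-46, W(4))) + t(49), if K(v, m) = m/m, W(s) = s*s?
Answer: 25882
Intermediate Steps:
W(s) = s²
K(v, m) = 1
(25832 + K(-46, W(4))) + t(49) = (25832 + 1) + 49 = 25833 + 49 = 25882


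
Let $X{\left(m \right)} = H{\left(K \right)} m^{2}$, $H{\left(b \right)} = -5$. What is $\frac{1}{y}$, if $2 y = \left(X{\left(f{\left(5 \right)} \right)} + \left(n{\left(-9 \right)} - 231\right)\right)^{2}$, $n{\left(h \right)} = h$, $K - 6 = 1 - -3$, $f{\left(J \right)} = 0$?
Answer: $\frac{1}{28800} \approx 3.4722 \cdot 10^{-5}$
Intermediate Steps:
$K = 10$ ($K = 6 + \left(1 - -3\right) = 6 + \left(1 + 3\right) = 6 + 4 = 10$)
$X{\left(m \right)} = - 5 m^{2}$
$y = 28800$ ($y = \frac{\left(- 5 \cdot 0^{2} - 240\right)^{2}}{2} = \frac{\left(\left(-5\right) 0 - 240\right)^{2}}{2} = \frac{\left(0 - 240\right)^{2}}{2} = \frac{\left(-240\right)^{2}}{2} = \frac{1}{2} \cdot 57600 = 28800$)
$\frac{1}{y} = \frac{1}{28800}$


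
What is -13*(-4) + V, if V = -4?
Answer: 48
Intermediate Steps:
-13*(-4) + V = -13*(-4) - 4 = 52 - 4 = 48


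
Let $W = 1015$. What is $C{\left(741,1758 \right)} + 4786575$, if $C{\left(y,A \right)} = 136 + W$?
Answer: $4787726$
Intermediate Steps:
$C{\left(y,A \right)} = 1151$ ($C{\left(y,A \right)} = 136 + 1015 = 1151$)
$C{\left(741,1758 \right)} + 4786575 = 1151 + 4786575 = 4787726$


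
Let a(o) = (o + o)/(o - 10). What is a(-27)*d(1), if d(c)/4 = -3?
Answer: -648/37 ≈ -17.514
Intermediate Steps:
a(o) = 2*o/(-10 + o) (a(o) = (2*o)/(-10 + o) = 2*o/(-10 + o))
d(c) = -12 (d(c) = 4*(-3) = -12)
a(-27)*d(1) = (2*(-27)/(-10 - 27))*(-12) = (2*(-27)/(-37))*(-12) = (2*(-27)*(-1/37))*(-12) = (54/37)*(-12) = -648/37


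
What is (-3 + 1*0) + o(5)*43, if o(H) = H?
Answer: 212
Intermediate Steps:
(-3 + 1*0) + o(5)*43 = (-3 + 1*0) + 5*43 = (-3 + 0) + 215 = -3 + 215 = 212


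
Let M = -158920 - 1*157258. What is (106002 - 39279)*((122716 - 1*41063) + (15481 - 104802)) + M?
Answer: -511948142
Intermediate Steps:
M = -316178 (M = -158920 - 157258 = -316178)
(106002 - 39279)*((122716 - 1*41063) + (15481 - 104802)) + M = (106002 - 39279)*((122716 - 1*41063) + (15481 - 104802)) - 316178 = 66723*((122716 - 41063) - 89321) - 316178 = 66723*(81653 - 89321) - 316178 = 66723*(-7668) - 316178 = -511631964 - 316178 = -511948142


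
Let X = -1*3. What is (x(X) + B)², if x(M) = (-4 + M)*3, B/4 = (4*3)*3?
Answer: 15129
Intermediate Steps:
X = -3
B = 144 (B = 4*((4*3)*3) = 4*(12*3) = 4*36 = 144)
x(M) = -12 + 3*M
(x(X) + B)² = ((-12 + 3*(-3)) + 144)² = ((-12 - 9) + 144)² = (-21 + 144)² = 123² = 15129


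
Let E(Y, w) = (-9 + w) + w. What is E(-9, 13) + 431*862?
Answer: 371539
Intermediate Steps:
E(Y, w) = -9 + 2*w
E(-9, 13) + 431*862 = (-9 + 2*13) + 431*862 = (-9 + 26) + 371522 = 17 + 371522 = 371539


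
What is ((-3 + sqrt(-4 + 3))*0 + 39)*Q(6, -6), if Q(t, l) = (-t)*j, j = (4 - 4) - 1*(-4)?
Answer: -936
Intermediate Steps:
j = 4 (j = 0 + 4 = 4)
Q(t, l) = -4*t (Q(t, l) = -t*4 = -4*t)
((-3 + sqrt(-4 + 3))*0 + 39)*Q(6, -6) = ((-3 + sqrt(-4 + 3))*0 + 39)*(-4*6) = ((-3 + sqrt(-1))*0 + 39)*(-24) = ((-3 + I)*0 + 39)*(-24) = (0 + 39)*(-24) = 39*(-24) = -936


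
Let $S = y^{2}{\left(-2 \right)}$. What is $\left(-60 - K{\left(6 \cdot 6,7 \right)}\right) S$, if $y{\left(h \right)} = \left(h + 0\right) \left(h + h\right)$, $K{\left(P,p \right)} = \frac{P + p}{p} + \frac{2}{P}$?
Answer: $- \frac{266912}{63} \approx -4236.7$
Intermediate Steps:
$K{\left(P,p \right)} = \frac{2}{P} + \frac{P + p}{p}$ ($K{\left(P,p \right)} = \frac{P + p}{p} + \frac{2}{P} = \frac{2}{P} + \frac{P + p}{p}$)
$y{\left(h \right)} = 2 h^{2}$ ($y{\left(h \right)} = h 2 h = 2 h^{2}$)
$S = 64$ ($S = \left(2 \left(-2\right)^{2}\right)^{2} = \left(2 \cdot 4\right)^{2} = 8^{2} = 64$)
$\left(-60 - K{\left(6 \cdot 6,7 \right)}\right) S = \left(-60 - \left(1 + \frac{2}{6 \cdot 6} + \frac{6 \cdot 6}{7}\right)\right) 64 = \left(-60 - \left(1 + \frac{2}{36} + 36 \cdot \frac{1}{7}\right)\right) 64 = \left(-60 - \left(1 + 2 \cdot \frac{1}{36} + \frac{36}{7}\right)\right) 64 = \left(-60 - \left(1 + \frac{1}{18} + \frac{36}{7}\right)\right) 64 = \left(-60 - \frac{781}{126}\right) 64 = \left(- \frac{8341}{126}\right) 64 = - \frac{266912}{63}$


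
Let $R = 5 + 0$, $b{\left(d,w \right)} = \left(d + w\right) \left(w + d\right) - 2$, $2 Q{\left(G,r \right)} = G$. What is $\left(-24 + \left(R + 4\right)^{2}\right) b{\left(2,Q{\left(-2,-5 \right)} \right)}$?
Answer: $-57$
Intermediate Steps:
$Q{\left(G,r \right)} = \frac{G}{2}$
$b{\left(d,w \right)} = -2 + \left(d + w\right)^{2}$ ($b{\left(d,w \right)} = \left(d + w\right) \left(d + w\right) - 2 = \left(d + w\right)^{2} - 2 = -2 + \left(d + w\right)^{2}$)
$R = 5$
$\left(-24 + \left(R + 4\right)^{2}\right) b{\left(2,Q{\left(-2,-5 \right)} \right)} = \left(-24 + \left(5 + 4\right)^{2}\right) \left(-2 + \left(2 + \frac{1}{2} \left(-2\right)\right)^{2}\right) = \left(-24 + 9^{2}\right) \left(-2 + \left(2 - 1\right)^{2}\right) = \left(-24 + 81\right) \left(-2 + 1^{2}\right) = 57 \left(-2 + 1\right) = 57 \left(-1\right) = -57$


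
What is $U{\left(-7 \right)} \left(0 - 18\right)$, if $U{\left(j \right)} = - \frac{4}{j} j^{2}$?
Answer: $-504$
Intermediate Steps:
$U{\left(j \right)} = - 4 j$
$U{\left(-7 \right)} \left(0 - 18\right) = \left(-4\right) \left(-7\right) \left(0 - 18\right) = 28 \left(-18\right) = -504$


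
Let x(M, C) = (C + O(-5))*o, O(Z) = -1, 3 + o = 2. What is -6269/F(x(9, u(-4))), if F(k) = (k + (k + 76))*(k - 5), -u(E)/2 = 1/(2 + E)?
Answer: 6269/380 ≈ 16.497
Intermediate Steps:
o = -1 (o = -3 + 2 = -1)
u(E) = -2/(2 + E)
x(M, C) = 1 - C (x(M, C) = (C - 1)*(-1) = (-1 + C)*(-1) = 1 - C)
F(k) = (-5 + k)*(76 + 2*k) (F(k) = (k + (76 + k))*(-5 + k) = (76 + 2*k)*(-5 + k) = (-5 + k)*(76 + 2*k))
-6269/F(x(9, u(-4))) = -6269/(-380 + 2*(1 - (-2)/(2 - 4))² + 66*(1 - (-2)/(2 - 4))) = -6269/(-380 + 2*(1 - (-2)/(-2))² + 66*(1 - (-2)/(-2))) = -6269/(-380 + 2*(1 - (-2)*(-1)/2)² + 66*(1 - (-2)*(-1)/2)) = -6269/(-380 + 2*(1 - 1*1)² + 66*(1 - 1*1)) = -6269/(-380 + 2*(1 - 1)² + 66*(1 - 1)) = -6269/(-380 + 2*0² + 66*0) = -6269/(-380 + 2*0 + 0) = -6269/(-380 + 0 + 0) = -6269/(-380) = -6269*(-1/380) = 6269/380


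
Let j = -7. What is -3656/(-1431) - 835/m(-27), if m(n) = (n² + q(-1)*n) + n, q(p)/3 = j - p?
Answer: 116609/62964 ≈ 1.8520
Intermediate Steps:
q(p) = -21 - 3*p (q(p) = 3*(-7 - p) = -21 - 3*p)
m(n) = n² - 17*n (m(n) = (n² + (-21 - 3*(-1))*n) + n = (n² + (-21 + 3)*n) + n = (n² - 18*n) + n = n² - 17*n)
-3656/(-1431) - 835/m(-27) = -3656/(-1431) - 835*(-1/(27*(-17 - 27))) = -3656*(-1/1431) - 835/((-27*(-44))) = 3656/1431 - 835/1188 = 116609/62964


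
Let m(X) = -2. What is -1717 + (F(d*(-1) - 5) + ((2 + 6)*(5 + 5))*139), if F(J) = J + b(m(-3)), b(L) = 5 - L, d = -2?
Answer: 9407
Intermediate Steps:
F(J) = 7 + J (F(J) = J + (5 - 1*(-2)) = J + (5 + 2) = J + 7 = 7 + J)
-1717 + (F(d*(-1) - 5) + ((2 + 6)*(5 + 5))*139) = -1717 + ((7 + (-2*(-1) - 5)) + ((2 + 6)*(5 + 5))*139) = -1717 + ((7 + (2 - 5)) + (8*10)*139) = -1717 + ((7 - 3) + 80*139) = -1717 + (4 + 11120) = -1717 + 11124 = 9407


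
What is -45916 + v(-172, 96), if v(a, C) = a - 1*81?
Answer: -46169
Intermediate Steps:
v(a, C) = -81 + a (v(a, C) = a - 81 = -81 + a)
-45916 + v(-172, 96) = -45916 + (-81 - 172) = -45916 - 253 = -46169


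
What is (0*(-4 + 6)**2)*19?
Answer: 0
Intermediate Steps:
(0*(-4 + 6)**2)*19 = (0*2**2)*19 = (0*4)*19 = 0*19 = 0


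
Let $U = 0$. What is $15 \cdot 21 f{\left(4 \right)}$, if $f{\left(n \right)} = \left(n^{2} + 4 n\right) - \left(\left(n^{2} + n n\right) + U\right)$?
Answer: $0$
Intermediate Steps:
$f{\left(n \right)} = - n^{2} + 4 n$ ($f{\left(n \right)} = \left(n^{2} + 4 n\right) - \left(\left(n^{2} + n n\right) + 0\right) = \left(n^{2} + 4 n\right) - \left(\left(n^{2} + n^{2}\right) + 0\right) = \left(n^{2} + 4 n\right) - \left(2 n^{2} + 0\right) = \left(n^{2} + 4 n\right) - 2 n^{2} = - n^{2} + 4 n$)
$15 \cdot 21 f{\left(4 \right)} = 15 \cdot 21 \cdot 4 \left(4 - 4\right) = 315 \cdot 4 \left(4 - 4\right) = 315 \cdot 4 \cdot 0 = 315 \cdot 0 = 0$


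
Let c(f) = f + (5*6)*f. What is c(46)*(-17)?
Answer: -24242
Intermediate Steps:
c(f) = 31*f (c(f) = f + 30*f = 31*f)
c(46)*(-17) = (31*46)*(-17) = 1426*(-17) = -24242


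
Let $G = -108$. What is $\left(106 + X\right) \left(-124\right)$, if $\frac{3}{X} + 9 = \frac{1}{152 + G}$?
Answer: $- \frac{5175512}{395} \approx -13103.0$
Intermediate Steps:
$X = - \frac{132}{395}$ ($X = \frac{3}{-9 + \frac{1}{152 - 108}} = \frac{3}{-9 + \frac{1}{44}} = \frac{3}{- \frac{395}{44}} = 3 \left(- \frac{44}{395}\right) = - \frac{132}{395} \approx -0.33418$)
$\left(106 + X\right) \left(-124\right) = \left(106 - \frac{132}{395}\right) \left(-124\right) = \frac{41738}{395} \left(-124\right) = - \frac{5175512}{395}$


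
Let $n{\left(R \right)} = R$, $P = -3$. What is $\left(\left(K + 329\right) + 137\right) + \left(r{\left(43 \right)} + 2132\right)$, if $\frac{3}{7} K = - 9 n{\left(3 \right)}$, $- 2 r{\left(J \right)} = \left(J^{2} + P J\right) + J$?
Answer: $\frac{3307}{2} \approx 1653.5$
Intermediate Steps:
$r{\left(J \right)} = J - \frac{J^{2}}{2}$ ($r{\left(J \right)} = - \frac{\left(J^{2} - 3 J\right) + J}{2} = - \frac{J^{2} - 2 J}{2} = J - \frac{J^{2}}{2}$)
$K = -63$ ($K = \frac{7 \left(\left(-9\right) 3\right)}{3} = \frac{7}{3} \left(-27\right) = -63$)
$\left(\left(K + 329\right) + 137\right) + \left(r{\left(43 \right)} + 2132\right) = \left(\left(-63 + 329\right) + 137\right) + \left(\frac{1}{2} \cdot 43 \left(2 - 43\right) + 2132\right) = \left(266 + 137\right) + \left(\frac{1}{2} \cdot 43 \left(2 - 43\right) + 2132\right) = 403 + \left(\frac{1}{2} \cdot 43 \left(-41\right) + 2132\right) = 403 + \left(- \frac{1763}{2} + 2132\right) = 403 + \frac{2501}{2} = \frac{3307}{2}$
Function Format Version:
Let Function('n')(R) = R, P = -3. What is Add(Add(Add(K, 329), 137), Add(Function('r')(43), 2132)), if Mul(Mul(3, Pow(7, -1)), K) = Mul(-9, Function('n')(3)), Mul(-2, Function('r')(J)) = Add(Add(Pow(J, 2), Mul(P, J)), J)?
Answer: Rational(3307, 2) ≈ 1653.5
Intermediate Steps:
Function('r')(J) = Add(J, Mul(Rational(-1, 2), Pow(J, 2))) (Function('r')(J) = Mul(Rational(-1, 2), Add(Add(Pow(J, 2), Mul(-3, J)), J)) = Mul(Rational(-1, 2), Add(Pow(J, 2), Mul(-2, J))) = Add(J, Mul(Rational(-1, 2), Pow(J, 2))))
K = -63 (K = Mul(Rational(7, 3), Mul(-9, 3)) = Mul(Rational(7, 3), -27) = -63)
Add(Add(Add(K, 329), 137), Add(Function('r')(43), 2132)) = Add(Add(Add(-63, 329), 137), Add(Mul(Rational(1, 2), 43, Add(2, Mul(-1, 43))), 2132)) = Add(Add(266, 137), Add(Mul(Rational(1, 2), 43, Add(2, -43)), 2132)) = Add(403, Add(Mul(Rational(1, 2), 43, -41), 2132)) = Add(403, Add(Rational(-1763, 2), 2132)) = Add(403, Rational(2501, 2)) = Rational(3307, 2)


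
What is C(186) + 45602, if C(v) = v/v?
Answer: 45603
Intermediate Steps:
C(v) = 1
C(186) + 45602 = 1 + 45602 = 45603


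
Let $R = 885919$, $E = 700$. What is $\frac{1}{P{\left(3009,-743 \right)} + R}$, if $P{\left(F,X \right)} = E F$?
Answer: $\frac{1}{2992219} \approx 3.342 \cdot 10^{-7}$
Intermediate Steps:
$P{\left(F,X \right)} = 700 F$
$\frac{1}{P{\left(3009,-743 \right)} + R} = \frac{1}{700 \cdot 3009 + 885919} = \frac{1}{2106300 + 885919} = \frac{1}{2992219}$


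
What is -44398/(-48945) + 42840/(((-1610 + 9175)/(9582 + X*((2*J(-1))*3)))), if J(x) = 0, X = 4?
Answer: 236375410382/4356105 ≈ 54263.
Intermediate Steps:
-44398/(-48945) + 42840/(((-1610 + 9175)/(9582 + X*((2*J(-1))*3)))) = -44398/(-48945) + 42840/(((-1610 + 9175)/(9582 + 4*((2*0)*3)))) = -44398*(-1/48945) + 42840/((7565/(9582 + 4*(0*3)))) = 44398/48945 + 42840/((7565/(9582 + 4*0))) = 44398/48945 + 42840/((7565/(9582 + 0))) = 44398/48945 + 42840/((7565/9582)) = 44398/48945 + 42840/((7565*(1/9582))) = 44398/48945 + 42840/(7565/9582) = 44398/48945 + 42840*(9582/7565) = 44398/48945 + 4829328/89 = 236375410382/4356105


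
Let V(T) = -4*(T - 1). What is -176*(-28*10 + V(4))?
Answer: 51392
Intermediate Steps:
V(T) = 4 - 4*T (V(T) = -4*(-1 + T) = 4 - 4*T)
-176*(-28*10 + V(4)) = -176*(-28*10 + (4 - 4*4)) = -176*(-280 + (4 - 16)) = -176*(-280 - 12) = -176*(-292) = 51392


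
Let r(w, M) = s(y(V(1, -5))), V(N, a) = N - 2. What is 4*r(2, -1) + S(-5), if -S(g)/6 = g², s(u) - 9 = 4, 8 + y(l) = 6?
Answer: -98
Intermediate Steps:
V(N, a) = -2 + N
y(l) = -2 (y(l) = -8 + 6 = -2)
s(u) = 13 (s(u) = 9 + 4 = 13)
r(w, M) = 13
S(g) = -6*g²
4*r(2, -1) + S(-5) = 4*13 - 6*(-5)² = 52 - 6*25 = 52 - 150 = -98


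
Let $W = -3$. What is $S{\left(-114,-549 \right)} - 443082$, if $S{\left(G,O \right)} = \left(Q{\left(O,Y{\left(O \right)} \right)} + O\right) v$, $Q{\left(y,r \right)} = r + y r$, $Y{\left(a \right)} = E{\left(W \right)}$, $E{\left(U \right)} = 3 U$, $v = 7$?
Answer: $-412401$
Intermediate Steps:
$Y{\left(a \right)} = -9$ ($Y{\left(a \right)} = 3 \left(-3\right) = -9$)
$Q{\left(y,r \right)} = r + r y$
$S{\left(G,O \right)} = -63 - 56 O$ ($S{\left(G,O \right)} = \left(- 9 \left(1 + O\right) + O\right) 7 = \left(\left(-9 - 9 O\right) + O\right) 7 = \left(-9 - 8 O\right) 7 = -63 - 56 O$)
$S{\left(-114,-549 \right)} - 443082 = \left(-63 - -30744\right) - 443082 = \left(-63 + 30744\right) - 443082 = 30681 - 443082 = -412401$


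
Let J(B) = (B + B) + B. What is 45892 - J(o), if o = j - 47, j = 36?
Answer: 45925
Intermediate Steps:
o = -11 (o = 36 - 47 = -11)
J(B) = 3*B (J(B) = 2*B + B = 3*B)
45892 - J(o) = 45892 - 3*(-11) = 45892 - 1*(-33) = 45892 + 33 = 45925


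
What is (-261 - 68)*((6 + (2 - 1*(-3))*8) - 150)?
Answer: 34216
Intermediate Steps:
(-261 - 68)*((6 + (2 - 1*(-3))*8) - 150) = -329*((6 + (2 + 3)*8) - 150) = -329*((6 + 5*8) - 150) = -329*((6 + 40) - 150) = -329*(46 - 150) = -329*(-104) = 34216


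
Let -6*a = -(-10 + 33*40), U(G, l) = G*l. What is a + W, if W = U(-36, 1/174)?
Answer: 18977/87 ≈ 218.13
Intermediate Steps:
W = -6/29 (W = -36/174 = -36*1/174 = -6/29 ≈ -0.20690)
a = 655/3 (a = -(-1)*(-10 + 33*40)/6 = -(-1)*(-10 + 1320)/6 = -(-1)*1310/6 = -⅙*(-1310) = 655/3 ≈ 218.33)
a + W = 655/3 - 6/29 = 18977/87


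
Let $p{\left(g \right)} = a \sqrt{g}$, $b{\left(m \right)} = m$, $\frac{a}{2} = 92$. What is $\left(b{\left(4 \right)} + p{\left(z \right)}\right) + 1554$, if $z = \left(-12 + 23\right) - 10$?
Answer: $1742$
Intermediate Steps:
$a = 184$ ($a = 2 \cdot 92 = 184$)
$z = 1$ ($z = 11 - 10 = 1$)
$p{\left(g \right)} = 184 \sqrt{g}$
$\left(b{\left(4 \right)} + p{\left(z \right)}\right) + 1554 = \left(4 + 184 \sqrt{1}\right) + 1554 = \left(4 + 184 \cdot 1\right) + 1554 = \left(4 + 184\right) + 1554 = 188 + 1554 = 1742$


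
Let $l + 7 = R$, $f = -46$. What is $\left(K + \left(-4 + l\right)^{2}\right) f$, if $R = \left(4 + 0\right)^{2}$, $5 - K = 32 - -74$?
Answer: $3496$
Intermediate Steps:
$K = -101$ ($K = 5 - \left(32 - -74\right) = 5 - \left(32 + 74\right) = 5 - 106 = -101$)
$R = 16$ ($R = 4^{2} = 16$)
$l = 9$ ($l = -7 + 16 = 9$)
$\left(K + \left(-4 + l\right)^{2}\right) f = \left(-101 + \left(-4 + 9\right)^{2}\right) \left(-46\right) = \left(-101 + 5^{2}\right) \left(-46\right) = \left(-101 + 25\right) \left(-46\right) = \left(-76\right) \left(-46\right) = 3496$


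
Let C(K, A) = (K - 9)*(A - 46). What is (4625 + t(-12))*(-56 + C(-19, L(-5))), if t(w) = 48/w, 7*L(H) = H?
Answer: 5785492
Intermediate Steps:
L(H) = H/7
C(K, A) = (-46 + A)*(-9 + K) (C(K, A) = (-9 + K)*(-46 + A) = (-46 + A)*(-9 + K))
(4625 + t(-12))*(-56 + C(-19, L(-5))) = (4625 + 48/(-12))*(-56 + (414 - 46*(-19) - 9*(-5)/7 + ((⅐)*(-5))*(-19))) = (4625 + 48*(-1/12))*(-56 + (414 + 874 - 9*(-5/7) - 5/7*(-19))) = (4625 - 4)*(-56 + (414 + 874 + 45/7 + 95/7)) = 4621*(-56 + 1308) = 4621*1252 = 5785492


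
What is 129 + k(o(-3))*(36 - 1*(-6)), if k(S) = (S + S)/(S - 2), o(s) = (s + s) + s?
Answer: 2175/11 ≈ 197.73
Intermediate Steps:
o(s) = 3*s (o(s) = 2*s + s = 3*s)
k(S) = 2*S/(-2 + S) (k(S) = (2*S)/(-2 + S) = 2*S/(-2 + S))
129 + k(o(-3))*(36 - 1*(-6)) = 129 + (2*(3*(-3))/(-2 + 3*(-3)))*(36 - 1*(-6)) = 129 + (2*(-9)/(-2 - 9))*(36 + 6) = 129 + (2*(-9)/(-11))*42 = 129 + (2*(-9)*(-1/11))*42 = 129 + (18/11)*42 = 129 + 756/11 = 2175/11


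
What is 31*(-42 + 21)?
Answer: -651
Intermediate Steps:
31*(-42 + 21) = 31*(-21) = -651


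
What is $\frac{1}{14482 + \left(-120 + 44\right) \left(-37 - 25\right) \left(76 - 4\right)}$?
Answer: $\frac{1}{353746} \approx 2.8269 \cdot 10^{-6}$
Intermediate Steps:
$\frac{1}{14482 + \left(-120 + 44\right) \left(-37 - 25\right) \left(76 - 4\right)} = \frac{1}{14482 - 76 \left(\left(-62\right) 72\right)} = \frac{1}{14482 - -339264} = \frac{1}{14482 + 339264} = \frac{1}{353746}$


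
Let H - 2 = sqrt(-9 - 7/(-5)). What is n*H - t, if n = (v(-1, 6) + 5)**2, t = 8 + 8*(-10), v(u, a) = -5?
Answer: 72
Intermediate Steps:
t = -72 (t = 8 - 80 = -72)
H = 2 + I*sqrt(190)/5 (H = 2 + sqrt(-9 - 7/(-5)) = 2 + sqrt(-9 - 7*(-1/5)) = 2 + sqrt(-9 + 7/5) = 2 + sqrt(-38/5) = 2 + I*sqrt(190)/5 ≈ 2.0 + 2.7568*I)
n = 0 (n = (-5 + 5)**2 = 0**2 = 0)
n*H - t = 0*(2 + I*sqrt(190)/5) - 1*(-72) = 0 + 72 = 72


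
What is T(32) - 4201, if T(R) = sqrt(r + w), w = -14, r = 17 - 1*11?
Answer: -4201 + 2*I*sqrt(2) ≈ -4201.0 + 2.8284*I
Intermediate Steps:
r = 6 (r = 17 - 11 = 6)
T(R) = 2*I*sqrt(2) (T(R) = sqrt(6 - 14) = sqrt(-8) = 2*I*sqrt(2))
T(32) - 4201 = 2*I*sqrt(2) - 4201 = -4201 + 2*I*sqrt(2)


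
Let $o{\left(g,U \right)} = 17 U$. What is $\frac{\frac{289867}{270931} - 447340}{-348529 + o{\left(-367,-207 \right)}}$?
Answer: $\frac{121197983673}{95380716688} \approx 1.2707$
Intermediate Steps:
$\frac{\frac{289867}{270931} - 447340}{-348529 + o{\left(-367,-207 \right)}} = \frac{\frac{289867}{270931} - 447340}{-348529 + 17 \left(-207\right)} = \frac{289867 \cdot \frac{1}{270931} - 447340}{-348529 - 3519} = \frac{\frac{289867}{270931} - 447340}{-352048} = \left(- \frac{121197983673}{270931}\right) \left(- \frac{1}{352048}\right) = \frac{121197983673}{95380716688}$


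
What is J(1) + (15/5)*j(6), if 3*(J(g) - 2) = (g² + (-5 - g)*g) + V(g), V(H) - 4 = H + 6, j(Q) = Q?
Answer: 22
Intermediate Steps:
V(H) = 10 + H (V(H) = 4 + (H + 6) = 4 + (6 + H) = 10 + H)
J(g) = 16/3 + g/3 + g²/3 + g*(-5 - g)/3 (J(g) = 2 + ((g² + (-5 - g)*g) + (10 + g))/3 = 2 + ((g² + g*(-5 - g)) + (10 + g))/3 = 2 + (10 + g + g² + g*(-5 - g))/3 = 2 + (10/3 + g/3 + g²/3 + g*(-5 - g)/3) = 16/3 + g/3 + g²/3 + g*(-5 - g)/3)
J(1) + (15/5)*j(6) = (16/3 - 4/3*1) + (15/5)*6 = (16/3 - 4/3) + (15*(⅕))*6 = 4 + 3*6 = 4 + 18 = 22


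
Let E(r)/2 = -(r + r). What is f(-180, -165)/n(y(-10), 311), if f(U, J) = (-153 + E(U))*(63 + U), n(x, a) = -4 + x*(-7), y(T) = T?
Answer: -22113/22 ≈ -1005.1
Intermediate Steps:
E(r) = -4*r (E(r) = 2*(-(r + r)) = 2*(-2*r) = -4*r)
n(x, a) = -4 - 7*x
f(U, J) = (-153 - 4*U)*(63 + U)
f(-180, -165)/n(y(-10), 311) = (-9639 - 405*(-180) - 4*(-180)²)/(-4 - 7*(-10)) = (-9639 + 72900 - 4*32400)/(-4 + 70) = (-9639 + 72900 - 129600)/66 = -66339*1/66 = -22113/22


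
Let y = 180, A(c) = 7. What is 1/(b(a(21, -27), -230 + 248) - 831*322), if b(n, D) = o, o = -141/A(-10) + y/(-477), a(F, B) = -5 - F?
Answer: -371/99280535 ≈ -3.7369e-6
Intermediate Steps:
o = -7613/371 (o = -141/7 + 180/(-477) = -141*1/7 + 180*(-1/477) = -141/7 - 20/53 = -7613/371 ≈ -20.520)
b(n, D) = -7613/371
1/(b(a(21, -27), -230 + 248) - 831*322) = 1/(-7613/371 - 831*322) = 1/(-7613/371 - 267582) = 1/(-99280535/371) = -371/99280535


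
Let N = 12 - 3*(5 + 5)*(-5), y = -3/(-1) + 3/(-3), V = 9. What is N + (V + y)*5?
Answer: 217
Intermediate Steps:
y = 2 (y = -3*(-1) + 3*(-⅓) = 3 - 1 = 2)
N = 162 (N = 12 - 30*(-5) = 12 - 3*(-50) = 12 + 150 = 162)
N + (V + y)*5 = 162 + (9 + 2)*5 = 162 + 11*5 = 162 + 55 = 217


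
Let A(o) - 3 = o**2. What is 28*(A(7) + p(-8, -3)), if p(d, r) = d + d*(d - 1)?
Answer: 3248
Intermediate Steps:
A(o) = 3 + o**2
p(d, r) = d + d*(-1 + d)
28*(A(7) + p(-8, -3)) = 28*((3 + 7**2) + (-8)**2) = 28*((3 + 49) + 64) = 28*(52 + 64) = 28*116 = 3248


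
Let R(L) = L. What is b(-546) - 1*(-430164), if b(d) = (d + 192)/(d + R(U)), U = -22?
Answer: 122166753/284 ≈ 4.3016e+5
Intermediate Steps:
b(d) = (192 + d)/(-22 + d) (b(d) = (d + 192)/(d - 22) = (192 + d)/(-22 + d))
b(-546) - 1*(-430164) = (192 - 546)/(-22 - 546) - 1*(-430164) = -354/(-568) + 430164 = -1/568*(-354) + 430164 = 177/284 + 430164 = 122166753/284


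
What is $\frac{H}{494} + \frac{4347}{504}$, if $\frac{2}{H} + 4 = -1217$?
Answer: $\frac{20809495}{2412696} \approx 8.625$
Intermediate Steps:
$H = - \frac{2}{1221}$ ($H = \frac{2}{-4 - 1217} = \frac{2}{-1221} = 2 \left(- \frac{1}{1221}\right) = - \frac{2}{1221} \approx -0.001638$)
$\frac{H}{494} + \frac{4347}{504} = - \frac{2}{1221 \cdot 494} + \frac{4347}{504} = \left(- \frac{2}{1221}\right) \frac{1}{494} + 4347 \cdot \frac{1}{504} = - \frac{1}{301587} + \frac{69}{8} = \frac{20809495}{2412696}$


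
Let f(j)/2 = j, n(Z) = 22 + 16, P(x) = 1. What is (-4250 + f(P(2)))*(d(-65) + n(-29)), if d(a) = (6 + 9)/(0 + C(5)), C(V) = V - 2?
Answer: -182664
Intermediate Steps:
n(Z) = 38
f(j) = 2*j
C(V) = -2 + V
d(a) = 5 (d(a) = (6 + 9)/(0 + (-2 + 5)) = 15/(0 + 3) = 15/3 = 15*(1/3) = 5)
(-4250 + f(P(2)))*(d(-65) + n(-29)) = (-4250 + 2*1)*(5 + 38) = (-4250 + 2)*43 = -4248*43 = -182664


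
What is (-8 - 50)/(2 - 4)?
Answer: 29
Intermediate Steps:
(-8 - 50)/(2 - 4) = -58/(-2) = -58*(-1/2) = 29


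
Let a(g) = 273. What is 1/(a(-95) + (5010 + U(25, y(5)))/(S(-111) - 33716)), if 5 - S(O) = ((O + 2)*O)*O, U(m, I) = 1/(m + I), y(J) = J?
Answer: 39278340/10723137121 ≈ 0.0036630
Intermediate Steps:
U(m, I) = 1/(I + m)
S(O) = 5 - O²*(2 + O) (S(O) = 5 - (O + 2)*O*O = 5 - (2 + O)*O*O = 5 - O*(2 + O)*O = 5 - O²*(2 + O))
1/(a(-95) + (5010 + U(25, y(5)))/(S(-111) - 33716)) = 1/(273 + (5010 + 1/(5 + 25))/((5 - 1*(-111)³ - 2*(-111)²) - 33716)) = 1/(273 + (5010 + 1/30)/((5 - 1*(-1367631) - 2*12321) - 33716)) = 1/(273 + (5010 + 1/30)/((5 + 1367631 - 24642) - 33716)) = 1/(273 + 150301/(30*(1342994 - 33716))) = 1/(273 + (150301/30)/1309278) = 1/(273 + (150301/30)*(1/1309278)) = 1/(273 + 150301/39278340) = 1/(10723137121/39278340) = 39278340/10723137121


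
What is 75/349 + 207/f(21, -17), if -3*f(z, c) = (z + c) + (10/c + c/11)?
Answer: -116052/349 ≈ -332.53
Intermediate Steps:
f(z, c) = -10/(3*c) - 4*c/11 - z/3 (f(z, c) = -((z + c) + (10/c + c/11))/3 = -((c + z) + (10/c + c*(1/11)))/3 = -((c + z) + (10/c + c/11))/3 = -(z + 10/c + 12*c/11)/3 = -10/(3*c) - 4*c/11 - z/3)
75/349 + 207/f(21, -17) = 75/349 + 207/(((1/33)*(-110 - 1*(-17)*(11*21 + 12*(-17)))/(-17))) = 75*(1/349) + 207/(((1/33)*(-1/17)*(-110 - 1*(-17)*(231 - 204)))) = 75/349 + 207/(((1/33)*(-1/17)*(-110 - 1*(-17)*27))) = 75/349 + 207/(((1/33)*(-1/17)*(-110 + 459))) = 75/349 + 207/(((1/33)*(-1/17)*349)) = 75/349 + 207/(-349/561) = 75/349 + 207*(-561/349) = 75/349 - 116127/349 = -116052/349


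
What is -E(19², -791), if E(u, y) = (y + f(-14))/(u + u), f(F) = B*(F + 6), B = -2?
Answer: 775/722 ≈ 1.0734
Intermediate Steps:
f(F) = -12 - 2*F (f(F) = -2*(F + 6) = -2*(6 + F) = -12 - 2*F)
E(u, y) = (16 + y)/(2*u) (E(u, y) = (y + (-12 - 2*(-14)))/(u + u) = (y + (-12 + 28))/((2*u)) = (y + 16)*(1/(2*u)) = (16 + y)*(1/(2*u)) = (16 + y)/(2*u))
-E(19², -791) = -(16 - 791)/(2*(19²)) = -(-775)/(2*361) = -1*(-775/722) = 775/722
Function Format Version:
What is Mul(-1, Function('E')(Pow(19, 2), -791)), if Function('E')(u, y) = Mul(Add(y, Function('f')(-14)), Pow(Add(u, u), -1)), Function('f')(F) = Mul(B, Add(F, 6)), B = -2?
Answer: Rational(775, 722) ≈ 1.0734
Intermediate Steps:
Function('f')(F) = Add(-12, Mul(-2, F)) (Function('f')(F) = Mul(-2, Add(F, 6)) = Mul(-2, Add(6, F)) = Add(-12, Mul(-2, F)))
Function('E')(u, y) = Mul(Rational(1, 2), Pow(u, -1), Add(16, y)) (Function('E')(u, y) = Mul(Add(y, Add(-12, Mul(-2, -14))), Pow(Add(u, u), -1)) = Mul(Add(y, Add(-12, 28)), Pow(Mul(2, u), -1)) = Mul(Add(y, 16), Mul(Rational(1, 2), Pow(u, -1))) = Mul(Add(16, y), Mul(Rational(1, 2), Pow(u, -1))) = Mul(Rational(1, 2), Pow(u, -1), Add(16, y)))
Mul(-1, Function('E')(Pow(19, 2), -791)) = Mul(-1, Mul(Rational(1, 2), Pow(Pow(19, 2), -1), Add(16, -791))) = Mul(-1, Mul(Rational(1, 2), Pow(361, -1), -775)) = Mul(-1, Mul(Rational(1, 2), Rational(1, 361), -775)) = Mul(-1, Rational(-775, 722)) = Rational(775, 722)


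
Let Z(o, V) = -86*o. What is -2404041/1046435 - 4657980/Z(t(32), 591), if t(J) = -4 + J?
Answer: 1217121092643/629953870 ≈ 1932.1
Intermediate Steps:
-2404041/1046435 - 4657980/Z(t(32), 591) = -2404041/1046435 - 4657980*(-1/(86*(-4 + 32))) = -2404041*1/1046435 - 4657980/((-86*28)) = -2404041/1046435 - 4657980/(-2408) = -2404041/1046435 - 4657980*(-1/2408) = -2404041/1046435 + 1164495/602 = 1217121092643/629953870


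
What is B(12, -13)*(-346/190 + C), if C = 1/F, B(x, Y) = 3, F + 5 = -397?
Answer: -69641/12730 ≈ -5.4706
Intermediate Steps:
F = -402 (F = -5 - 397 = -402)
C = -1/402 (C = 1/(-402) = -1/402 ≈ -0.0024876)
B(12, -13)*(-346/190 + C) = 3*(-346/190 - 1/402) = 3*(-346*1/190 - 1/402) = 3*(-173/95 - 1/402) = 3*(-69641/38190) = -69641/12730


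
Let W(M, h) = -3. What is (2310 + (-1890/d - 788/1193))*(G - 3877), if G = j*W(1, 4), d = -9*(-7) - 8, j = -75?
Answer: -9911696656/1193 ≈ -8.3082e+6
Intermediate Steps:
d = 55 (d = 63 - 8 = 55)
G = 225 (G = -75*(-3) = 225)
(2310 + (-1890/d - 788/1193))*(G - 3877) = (2310 + (-1890/55 - 788/1193))*(225 - 3877) = (2310 + (-1890*1/55 - 788*1/1193))*(-3652) = (2310 + (-378/11 - 788/1193))*(-3652) = (2310 - 459622/13123)*(-3652) = (29854508/13123)*(-3652) = -9911696656/1193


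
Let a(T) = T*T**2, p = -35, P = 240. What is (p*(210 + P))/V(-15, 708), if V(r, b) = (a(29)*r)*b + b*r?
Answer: 35/575604 ≈ 6.0806e-5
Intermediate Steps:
a(T) = T**3
V(r, b) = 24390*b*r (V(r, b) = (29**3*r)*b + b*r = (24389*r)*b + b*r = 24389*b*r + b*r = 24390*b*r)
(p*(210 + P))/V(-15, 708) = (-35*(210 + 240))/((24390*708*(-15))) = -35*450/(-259021800) = -15750*(-1/259021800) = 35/575604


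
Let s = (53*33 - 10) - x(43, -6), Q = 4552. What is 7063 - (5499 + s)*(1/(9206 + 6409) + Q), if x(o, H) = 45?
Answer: -511164418088/15615 ≈ -3.2735e+7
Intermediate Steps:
s = 1694 (s = (53*33 - 10) - 1*45 = (1749 - 10) - 45 = 1739 - 45 = 1694)
7063 - (5499 + s)*(1/(9206 + 6409) + Q) = 7063 - (5499 + 1694)*(1/(9206 + 6409) + 4552) = 7063 - 7193*(1/15615 + 4552) = 7063 - 7193*71079481/15615 = 7063 - 1*511274706833/15615 = 7063 - 511274706833/15615 = -511164418088/15615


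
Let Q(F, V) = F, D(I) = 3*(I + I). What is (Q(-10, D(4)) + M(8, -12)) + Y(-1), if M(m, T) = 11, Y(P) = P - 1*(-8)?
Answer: 8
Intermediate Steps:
Y(P) = 8 + P (Y(P) = P + 8 = 8 + P)
D(I) = 6*I (D(I) = 3*(2*I) = 6*I)
(Q(-10, D(4)) + M(8, -12)) + Y(-1) = (-10 + 11) + (8 - 1) = 1 + 7 = 8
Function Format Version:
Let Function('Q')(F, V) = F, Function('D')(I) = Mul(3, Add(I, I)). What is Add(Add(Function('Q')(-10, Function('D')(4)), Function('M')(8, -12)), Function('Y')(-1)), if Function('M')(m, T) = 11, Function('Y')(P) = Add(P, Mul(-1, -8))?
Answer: 8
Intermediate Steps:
Function('Y')(P) = Add(8, P) (Function('Y')(P) = Add(P, 8) = Add(8, P))
Function('D')(I) = Mul(6, I) (Function('D')(I) = Mul(3, Mul(2, I)) = Mul(6, I))
Add(Add(Function('Q')(-10, Function('D')(4)), Function('M')(8, -12)), Function('Y')(-1)) = Add(Add(-10, 11), Add(8, -1)) = Add(1, 7) = 8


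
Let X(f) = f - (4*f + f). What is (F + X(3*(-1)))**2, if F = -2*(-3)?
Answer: 324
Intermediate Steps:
F = 6
X(f) = -4*f (X(f) = f - 5*f = -4*f)
(F + X(3*(-1)))**2 = (6 - 12*(-1))**2 = (6 - 4*(-3))**2 = (6 + 12)**2 = 18**2 = 324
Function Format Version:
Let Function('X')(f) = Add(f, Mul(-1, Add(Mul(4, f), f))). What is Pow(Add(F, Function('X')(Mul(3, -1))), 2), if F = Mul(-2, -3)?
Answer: 324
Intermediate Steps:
F = 6
Function('X')(f) = Mul(-4, f) (Function('X')(f) = Add(f, Mul(-1, Mul(5, f))) = Add(f, Mul(-5, f)) = Mul(-4, f))
Pow(Add(F, Function('X')(Mul(3, -1))), 2) = Pow(Add(6, Mul(-4, Mul(3, -1))), 2) = Pow(Add(6, Mul(-4, -3)), 2) = Pow(Add(6, 12), 2) = Pow(18, 2) = 324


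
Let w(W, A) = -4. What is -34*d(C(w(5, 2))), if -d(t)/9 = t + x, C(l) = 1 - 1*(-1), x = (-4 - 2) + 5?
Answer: 306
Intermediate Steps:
x = -1 (x = -6 + 5 = -1)
C(l) = 2 (C(l) = 1 + 1 = 2)
d(t) = 9 - 9*t (d(t) = -9*(t - 1) = -9*(-1 + t) = 9 - 9*t)
-34*d(C(w(5, 2))) = -34*(9 - 9*2) = -34*(9 - 18) = -34*(-9) = 306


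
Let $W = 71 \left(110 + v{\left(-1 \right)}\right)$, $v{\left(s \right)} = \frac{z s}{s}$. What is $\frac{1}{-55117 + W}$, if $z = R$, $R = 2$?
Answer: $- \frac{1}{47165} \approx -2.1202 \cdot 10^{-5}$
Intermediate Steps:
$z = 2$
$v{\left(s \right)} = 2$ ($v{\left(s \right)} = \frac{2 s}{s} = 2$)
$W = 7952$ ($W = 71 \left(110 + 2\right) = 71 \cdot 112 = 7952$)
$\frac{1}{-55117 + W} = \frac{1}{-55117 + 7952} = \frac{1}{-47165} = - \frac{1}{47165}$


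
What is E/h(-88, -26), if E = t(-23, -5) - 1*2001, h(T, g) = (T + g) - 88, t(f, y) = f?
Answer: 1012/101 ≈ 10.020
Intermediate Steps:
h(T, g) = -88 + T + g
E = -2024 (E = -23 - 1*2001 = -23 - 2001 = -2024)
E/h(-88, -26) = -2024/(-88 - 88 - 26) = -2024/(-202) = -2024*(-1/202) = 1012/101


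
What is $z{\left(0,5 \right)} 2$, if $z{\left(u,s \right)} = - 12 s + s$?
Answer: $-110$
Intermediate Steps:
$z{\left(u,s \right)} = - 11 s$
$z{\left(0,5 \right)} 2 = \left(-11\right) 5 \cdot 2 = \left(-55\right) 2 = -110$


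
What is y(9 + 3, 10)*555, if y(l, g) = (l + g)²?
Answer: 268620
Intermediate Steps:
y(l, g) = (g + l)²
y(9 + 3, 10)*555 = (10 + (9 + 3))²*555 = (10 + 12)²*555 = 22²*555 = 484*555 = 268620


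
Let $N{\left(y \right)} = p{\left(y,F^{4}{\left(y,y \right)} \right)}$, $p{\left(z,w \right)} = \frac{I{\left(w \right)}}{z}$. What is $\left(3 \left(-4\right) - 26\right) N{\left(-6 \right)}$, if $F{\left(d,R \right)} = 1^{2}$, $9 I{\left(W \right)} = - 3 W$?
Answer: $- \frac{19}{9} \approx -2.1111$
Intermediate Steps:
$I{\left(W \right)} = - \frac{W}{3}$ ($I{\left(W \right)} = \frac{\left(-3\right) W}{9} = - \frac{W}{3}$)
$F{\left(d,R \right)} = 1$
$p{\left(z,w \right)} = - \frac{w}{3 z}$ ($p{\left(z,w \right)} = \frac{\left(- \frac{1}{3}\right) w}{z} = - \frac{w}{3 z}$)
$N{\left(y \right)} = - \frac{1}{3 y}$ ($N{\left(y \right)} = - \frac{1^{4}}{3 y} = \left(- \frac{1}{3}\right) 1 \frac{1}{y} = - \frac{1}{3 y}$)
$\left(3 \left(-4\right) - 26\right) N{\left(-6 \right)} = \left(3 \left(-4\right) - 26\right) \left(- \frac{1}{3 \left(-6\right)}\right) = \left(-12 - 26\right) \left(\left(- \frac{1}{3}\right) \left(- \frac{1}{6}\right)\right) = \left(-38\right) \frac{1}{18} = - \frac{19}{9}$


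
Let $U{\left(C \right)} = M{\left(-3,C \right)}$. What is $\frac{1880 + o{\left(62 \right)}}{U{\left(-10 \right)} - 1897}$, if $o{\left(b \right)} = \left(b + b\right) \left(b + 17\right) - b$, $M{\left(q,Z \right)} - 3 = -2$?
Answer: $- \frac{5807}{948} \approx -6.1255$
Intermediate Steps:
$M{\left(q,Z \right)} = 1$ ($M{\left(q,Z \right)} = 3 - 2 = 1$)
$U{\left(C \right)} = 1$
$o{\left(b \right)} = - b + 2 b \left(17 + b\right)$ ($o{\left(b \right)} = 2 b \left(17 + b\right) - b = - b + 2 b \left(17 + b\right)$)
$\frac{1880 + o{\left(62 \right)}}{U{\left(-10 \right)} - 1897} = \frac{1880 + 62 \left(33 + 2 \cdot 62\right)}{1 - 1897} = \frac{1880 + 62 \left(33 + 124\right)}{-1896} = \left(1880 + 62 \cdot 157\right) \left(- \frac{1}{1896}\right) = \left(1880 + 9734\right) \left(- \frac{1}{1896}\right) = 11614 \left(- \frac{1}{1896}\right) = - \frac{5807}{948}$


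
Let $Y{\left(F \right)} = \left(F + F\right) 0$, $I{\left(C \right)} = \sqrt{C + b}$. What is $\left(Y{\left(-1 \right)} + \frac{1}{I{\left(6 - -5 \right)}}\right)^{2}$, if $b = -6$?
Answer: $\frac{1}{5} \approx 0.2$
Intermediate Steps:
$I{\left(C \right)} = \sqrt{-6 + C}$ ($I{\left(C \right)} = \sqrt{C - 6} = \sqrt{-6 + C}$)
$Y{\left(F \right)} = 0$ ($Y{\left(F \right)} = 2 F 0 = 0$)
$\left(Y{\left(-1 \right)} + \frac{1}{I{\left(6 - -5 \right)}}\right)^{2} = \left(0 + \frac{1}{\sqrt{-6 + \left(6 - -5\right)}}\right)^{2} = \left(0 + \frac{1}{\sqrt{-6 + \left(6 + 5\right)}}\right)^{2} = \left(0 + \frac{1}{\sqrt{-6 + 11}}\right)^{2} = \left(0 + \frac{1}{\sqrt{5}}\right)^{2} = \left(0 + \frac{\sqrt{5}}{5}\right)^{2} = \left(\frac{\sqrt{5}}{5}\right)^{2} = \frac{1}{5}$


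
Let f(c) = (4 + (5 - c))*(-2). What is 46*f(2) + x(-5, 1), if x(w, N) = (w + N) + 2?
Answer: -646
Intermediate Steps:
x(w, N) = 2 + N + w (x(w, N) = (N + w) + 2 = 2 + N + w)
f(c) = -18 + 2*c (f(c) = (9 - c)*(-2) = -18 + 2*c)
46*f(2) + x(-5, 1) = 46*(-18 + 2*2) + (2 + 1 - 5) = 46*(-18 + 4) - 2 = 46*(-14) - 2 = -644 - 2 = -646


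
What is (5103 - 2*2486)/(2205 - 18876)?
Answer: -131/16671 ≈ -0.0078580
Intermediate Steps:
(5103 - 2*2486)/(2205 - 18876) = (5103 - 4972)/(-16671) = 131*(-1/16671) = -131/16671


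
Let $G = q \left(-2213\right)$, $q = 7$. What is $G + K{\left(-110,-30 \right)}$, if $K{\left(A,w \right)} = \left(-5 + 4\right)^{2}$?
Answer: $-15490$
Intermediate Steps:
$G = -15491$ ($G = 7 \left(-2213\right) = -15491$)
$K{\left(A,w \right)} = 1$ ($K{\left(A,w \right)} = \left(-1\right)^{2} = 1$)
$G + K{\left(-110,-30 \right)} = -15491 + 1 = -15490$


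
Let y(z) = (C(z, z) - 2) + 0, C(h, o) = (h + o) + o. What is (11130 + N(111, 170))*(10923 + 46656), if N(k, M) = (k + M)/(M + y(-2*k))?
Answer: 106376415587/166 ≈ 6.4082e+8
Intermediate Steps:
C(h, o) = h + 2*o
y(z) = -2 + 3*z (y(z) = ((z + 2*z) - 2) + 0 = (3*z - 2) + 0 = (-2 + 3*z) + 0 = -2 + 3*z)
N(k, M) = (M + k)/(-2 + M - 6*k) (N(k, M) = (k + M)/(M + (-2 + 3*(-2*k))) = (M + k)/(M + (-2 - 6*k)) = (M + k)/(-2 + M - 6*k))
(11130 + N(111, 170))*(10923 + 46656) = (11130 + (-1*170 - 1*111)/(2 - 1*170 + 6*111))*(10923 + 46656) = (11130 + (-170 - 111)/(2 - 170 + 666))*57579 = (11130 - 281/498)*57579 = (5542459/498)*57579 = 106376415587/166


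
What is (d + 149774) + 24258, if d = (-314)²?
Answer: 272628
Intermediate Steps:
d = 98596
(d + 149774) + 24258 = (98596 + 149774) + 24258 = 248370 + 24258 = 272628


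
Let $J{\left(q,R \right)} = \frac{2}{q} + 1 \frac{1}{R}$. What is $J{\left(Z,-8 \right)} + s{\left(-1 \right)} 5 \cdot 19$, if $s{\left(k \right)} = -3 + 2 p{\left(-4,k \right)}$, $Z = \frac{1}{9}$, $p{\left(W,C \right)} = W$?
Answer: $- \frac{8217}{8} \approx -1027.1$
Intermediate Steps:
$Z = \frac{1}{9} \approx 0.11111$
$J{\left(q,R \right)} = \frac{1}{R} + \frac{2}{q}$ ($J{\left(q,R \right)} = \frac{2}{q} + \frac{1}{R} = \frac{1}{R} + \frac{2}{q}$)
$s{\left(k \right)} = -11$ ($s{\left(k \right)} = -3 + 2 \left(-4\right) = -3 - 8 = -11$)
$J{\left(Z,-8 \right)} + s{\left(-1 \right)} 5 \cdot 19 = \left(\frac{1}{-8} + 2 \frac{1}{\frac{1}{9}}\right) - 11 \cdot 5 \cdot 19 = \left(- \frac{1}{8} + 2 \cdot 9\right) - 1045 = \left(- \frac{1}{8} + 18\right) - 1045 = \frac{143}{8} - 1045 = - \frac{8217}{8}$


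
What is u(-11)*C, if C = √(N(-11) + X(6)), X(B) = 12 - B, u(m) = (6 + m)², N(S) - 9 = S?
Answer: 50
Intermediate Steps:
N(S) = 9 + S
C = 2 (C = √((9 - 11) + (12 - 1*6)) = √(-2 + (12 - 6)) = √(-2 + 6) = √4 = 2)
u(-11)*C = (6 - 11)²*2 = (-5)²*2 = 25*2 = 50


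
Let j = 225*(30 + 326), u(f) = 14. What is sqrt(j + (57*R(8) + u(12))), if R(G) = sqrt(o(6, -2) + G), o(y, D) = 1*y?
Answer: sqrt(80114 + 57*sqrt(14)) ≈ 283.42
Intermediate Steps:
o(y, D) = y
j = 80100 (j = 225*356 = 80100)
R(G) = sqrt(6 + G)
sqrt(j + (57*R(8) + u(12))) = sqrt(80100 + (57*sqrt(6 + 8) + 14)) = sqrt(80100 + (57*sqrt(14) + 14)) = sqrt(80100 + (14 + 57*sqrt(14))) = sqrt(80114 + 57*sqrt(14))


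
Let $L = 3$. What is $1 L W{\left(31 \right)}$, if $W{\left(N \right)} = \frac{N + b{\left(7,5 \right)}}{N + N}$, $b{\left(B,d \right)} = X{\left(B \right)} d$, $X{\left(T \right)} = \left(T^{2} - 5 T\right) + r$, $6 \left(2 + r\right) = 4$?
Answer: $\frac{283}{62} \approx 4.5645$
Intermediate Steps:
$r = - \frac{4}{3}$ ($r = -2 + \frac{1}{6} \cdot 4 = -2 + \frac{2}{3} = - \frac{4}{3} \approx -1.3333$)
$X{\left(T \right)} = - \frac{4}{3} + T^{2} - 5 T$ ($X{\left(T \right)} = \left(T^{2} - 5 T\right) - \frac{4}{3} = - \frac{4}{3} + T^{2} - 5 T$)
$b{\left(B,d \right)} = d \left(- \frac{4}{3} + B^{2} - 5 B\right)$ ($b{\left(B,d \right)} = \left(- \frac{4}{3} + B^{2} - 5 B\right) d = d \left(- \frac{4}{3} + B^{2} - 5 B\right)$)
$W{\left(N \right)} = \frac{\frac{190}{3} + N}{2 N}$ ($W{\left(N \right)} = \frac{N + \frac{1}{3} \cdot 5 \left(-4 - 105 + 3 \cdot 7^{2}\right)}{N + N} = \frac{N + \frac{1}{3} \cdot 5 \left(-4 - 105 + 3 \cdot 49\right)}{2 N} = \left(N + \frac{1}{3} \cdot 5 \left(-4 - 105 + 147\right)\right) \frac{1}{2 N} = \left(N + \frac{1}{3} \cdot 5 \cdot 38\right) \frac{1}{2 N} = \left(N + \frac{190}{3}\right) \frac{1}{2 N} = \left(\frac{190}{3} + N\right) \frac{1}{2 N} = \frac{\frac{190}{3} + N}{2 N}$)
$1 L W{\left(31 \right)} = 1 \cdot 3 \frac{190 + 3 \cdot 31}{6 \cdot 31} = 3 \cdot \frac{1}{6} \cdot \frac{1}{31} \left(190 + 93\right) = 3 \cdot \frac{1}{6} \cdot \frac{1}{31} \cdot 283 = 3 \cdot \frac{283}{186} = \frac{283}{62}$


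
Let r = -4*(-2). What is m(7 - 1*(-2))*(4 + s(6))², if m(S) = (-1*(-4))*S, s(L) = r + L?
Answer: 11664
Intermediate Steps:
r = 8
s(L) = 8 + L
m(S) = 4*S
m(7 - 1*(-2))*(4 + s(6))² = (4*(7 - 1*(-2)))*(4 + (8 + 6))² = (4*(7 + 2))*(4 + 14)² = (4*9)*18² = 36*324 = 11664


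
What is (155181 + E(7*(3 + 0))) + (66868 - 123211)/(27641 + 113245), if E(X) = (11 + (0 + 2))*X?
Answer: 7300411967/46962 ≈ 1.5545e+5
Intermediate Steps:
E(X) = 13*X (E(X) = (11 + 2)*X = 13*X)
(155181 + E(7*(3 + 0))) + (66868 - 123211)/(27641 + 113245) = (155181 + 13*(7*(3 + 0))) + (66868 - 123211)/(27641 + 113245) = (155181 + 13*(7*3)) - 56343/140886 = (155181 + 13*21) - 56343*1/140886 = (155181 + 273) - 18781/46962 = 155454 - 18781/46962 = 7300411967/46962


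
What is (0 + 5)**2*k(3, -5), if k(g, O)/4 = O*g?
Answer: -1500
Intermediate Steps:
k(g, O) = 4*O*g (k(g, O) = 4*(O*g) = 4*O*g)
(0 + 5)**2*k(3, -5) = (0 + 5)**2*(4*(-5)*3) = 5**2*(-60) = 25*(-60) = -1500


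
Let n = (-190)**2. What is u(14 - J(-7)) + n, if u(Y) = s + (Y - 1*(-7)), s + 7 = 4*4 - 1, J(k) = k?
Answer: 36136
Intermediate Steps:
s = 8 (s = -7 + (4*4 - 1) = -7 + (16 - 1) = -7 + 15 = 8)
n = 36100
u(Y) = 15 + Y (u(Y) = 8 + (Y - 1*(-7)) = 8 + (Y + 7) = 8 + (7 + Y) = 15 + Y)
u(14 - J(-7)) + n = (15 + (14 - 1*(-7))) + 36100 = (15 + (14 + 7)) + 36100 = (15 + 21) + 36100 = 36 + 36100 = 36136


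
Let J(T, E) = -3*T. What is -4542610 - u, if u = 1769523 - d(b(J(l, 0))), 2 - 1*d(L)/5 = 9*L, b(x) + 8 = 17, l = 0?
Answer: -6312528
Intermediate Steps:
b(x) = 9 (b(x) = -8 + 17 = 9)
d(L) = 10 - 45*L
u = 1769918 (u = 1769523 - (10 - 45*9) = 1769523 - (10 - 405) = 1769523 - 1*(-395) = 1769523 + 395 = 1769918)
-4542610 - u = -4542610 - 1*1769918 = -4542610 - 1769918 = -6312528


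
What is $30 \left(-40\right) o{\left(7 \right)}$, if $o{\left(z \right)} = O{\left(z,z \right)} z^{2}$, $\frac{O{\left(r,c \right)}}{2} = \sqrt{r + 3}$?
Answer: $- 117600 \sqrt{10} \approx -3.7188 \cdot 10^{5}$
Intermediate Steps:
$O{\left(r,c \right)} = 2 \sqrt{3 + r}$ ($O{\left(r,c \right)} = 2 \sqrt{r + 3} = 2 \sqrt{3 + r}$)
$o{\left(z \right)} = 2 z^{2} \sqrt{3 + z}$ ($o{\left(z \right)} = 2 \sqrt{3 + z} z^{2} = 2 z^{2} \sqrt{3 + z}$)
$30 \left(-40\right) o{\left(7 \right)} = 30 \left(-40\right) 2 \cdot 7^{2} \sqrt{3 + 7} = - 1200 \cdot 2 \cdot 49 \sqrt{10} = - 1200 \cdot 98 \sqrt{10} = - 117600 \sqrt{10}$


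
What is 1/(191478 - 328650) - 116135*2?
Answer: -31860940441/137172 ≈ -2.3227e+5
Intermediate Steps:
1/(191478 - 328650) - 116135*2 = 1/(-137172) - 1*232270 = -1/137172 - 232270 = -31860940441/137172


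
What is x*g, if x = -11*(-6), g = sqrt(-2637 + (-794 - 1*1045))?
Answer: 132*I*sqrt(1119) ≈ 4415.6*I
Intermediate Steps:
g = 2*I*sqrt(1119) (g = sqrt(-2637 + (-794 - 1045)) = sqrt(-2637 - 1839) = sqrt(-4476) = 2*I*sqrt(1119) ≈ 66.903*I)
x = 66
x*g = 66*(2*I*sqrt(1119)) = 132*I*sqrt(1119)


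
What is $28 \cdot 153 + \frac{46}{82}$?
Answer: $\frac{175667}{41} \approx 4284.6$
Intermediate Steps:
$28 \cdot 153 + \frac{46}{82} = 4284 + 46 \cdot \frac{1}{82} = 4284 + \frac{23}{41} = \frac{175667}{41}$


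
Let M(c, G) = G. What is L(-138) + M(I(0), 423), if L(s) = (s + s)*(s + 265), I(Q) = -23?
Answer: -34629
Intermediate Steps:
L(s) = 2*s*(265 + s) (L(s) = (2*s)*(265 + s) = 2*s*(265 + s))
L(-138) + M(I(0), 423) = 2*(-138)*(265 - 138) + 423 = 2*(-138)*127 + 423 = -35052 + 423 = -34629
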